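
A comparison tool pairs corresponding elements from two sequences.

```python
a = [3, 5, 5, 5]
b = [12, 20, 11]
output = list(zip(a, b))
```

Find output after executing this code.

Step 1: zip stops at shortest (len(a)=4, len(b)=3):
  Index 0: (3, 12)
  Index 1: (5, 20)
  Index 2: (5, 11)
Step 2: Last element of a (5) has no pair, dropped.
Therefore output = [(3, 12), (5, 20), (5, 11)].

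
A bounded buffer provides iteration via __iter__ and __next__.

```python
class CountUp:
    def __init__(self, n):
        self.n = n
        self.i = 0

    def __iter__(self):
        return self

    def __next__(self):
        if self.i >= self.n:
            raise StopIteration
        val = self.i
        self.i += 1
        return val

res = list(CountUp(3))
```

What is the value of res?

Step 1: CountUp(3) creates an iterator counting 0 to 2.
Step 2: list() consumes all values: [0, 1, 2].
Therefore res = [0, 1, 2].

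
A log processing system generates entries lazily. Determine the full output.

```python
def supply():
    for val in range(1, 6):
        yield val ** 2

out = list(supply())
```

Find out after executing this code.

Step 1: For each val in range(1, 6), yield val**2:
  val=1: yield 1**2 = 1
  val=2: yield 2**2 = 4
  val=3: yield 3**2 = 9
  val=4: yield 4**2 = 16
  val=5: yield 5**2 = 25
Therefore out = [1, 4, 9, 16, 25].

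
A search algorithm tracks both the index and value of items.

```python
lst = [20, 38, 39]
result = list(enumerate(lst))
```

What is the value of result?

Step 1: enumerate pairs each element with its index:
  (0, 20)
  (1, 38)
  (2, 39)
Therefore result = [(0, 20), (1, 38), (2, 39)].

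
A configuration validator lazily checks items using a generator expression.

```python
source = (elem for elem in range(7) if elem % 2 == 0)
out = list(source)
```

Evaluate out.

Step 1: Filter range(7) keeping only even values:
  elem=0: even, included
  elem=1: odd, excluded
  elem=2: even, included
  elem=3: odd, excluded
  elem=4: even, included
  elem=5: odd, excluded
  elem=6: even, included
Therefore out = [0, 2, 4, 6].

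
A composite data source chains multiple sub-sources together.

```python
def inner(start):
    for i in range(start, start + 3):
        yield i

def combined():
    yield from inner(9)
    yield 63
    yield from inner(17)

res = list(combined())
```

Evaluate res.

Step 1: combined() delegates to inner(9):
  yield 9
  yield 10
  yield 11
Step 2: yield 63
Step 3: Delegates to inner(17):
  yield 17
  yield 18
  yield 19
Therefore res = [9, 10, 11, 63, 17, 18, 19].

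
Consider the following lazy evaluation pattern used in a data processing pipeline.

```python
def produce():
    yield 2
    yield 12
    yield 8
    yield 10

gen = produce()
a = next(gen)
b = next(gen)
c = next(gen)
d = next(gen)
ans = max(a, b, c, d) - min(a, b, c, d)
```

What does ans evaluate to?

Step 1: Create generator and consume all values:
  a = next(gen) = 2
  b = next(gen) = 12
  c = next(gen) = 8
  d = next(gen) = 10
Step 2: max = 12, min = 2, ans = 12 - 2 = 10.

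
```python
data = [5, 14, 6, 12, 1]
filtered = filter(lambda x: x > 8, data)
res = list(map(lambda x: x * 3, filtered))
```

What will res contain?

Step 1: Filter data for elements > 8:
  5: removed
  14: kept
  6: removed
  12: kept
  1: removed
Step 2: Map x * 3 on filtered [14, 12]:
  14 -> 42
  12 -> 36
Therefore res = [42, 36].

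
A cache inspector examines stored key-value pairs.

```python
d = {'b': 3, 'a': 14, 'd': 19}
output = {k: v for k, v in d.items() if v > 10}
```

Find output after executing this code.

Step 1: Filter items where value > 10:
  'b': 3 <= 10: removed
  'a': 14 > 10: kept
  'd': 19 > 10: kept
Therefore output = {'a': 14, 'd': 19}.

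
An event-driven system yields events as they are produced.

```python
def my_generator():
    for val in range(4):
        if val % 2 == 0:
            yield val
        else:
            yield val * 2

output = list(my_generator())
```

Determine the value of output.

Step 1: For each val in range(4), yield val if even, else val*2:
  val=0 (even): yield 0
  val=1 (odd): yield 1*2 = 2
  val=2 (even): yield 2
  val=3 (odd): yield 3*2 = 6
Therefore output = [0, 2, 2, 6].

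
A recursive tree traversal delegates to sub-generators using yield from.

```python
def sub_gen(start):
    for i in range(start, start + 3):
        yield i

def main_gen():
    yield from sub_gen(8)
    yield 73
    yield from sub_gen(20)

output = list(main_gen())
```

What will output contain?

Step 1: main_gen() delegates to sub_gen(8):
  yield 8
  yield 9
  yield 10
Step 2: yield 73
Step 3: Delegates to sub_gen(20):
  yield 20
  yield 21
  yield 22
Therefore output = [8, 9, 10, 73, 20, 21, 22].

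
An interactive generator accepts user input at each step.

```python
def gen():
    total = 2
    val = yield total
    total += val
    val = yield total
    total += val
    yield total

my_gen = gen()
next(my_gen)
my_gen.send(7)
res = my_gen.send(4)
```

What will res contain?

Step 1: next() -> yield total=2.
Step 2: send(7) -> val=7, total = 2+7 = 9, yield 9.
Step 3: send(4) -> val=4, total = 9+4 = 13, yield 13.
Therefore res = 13.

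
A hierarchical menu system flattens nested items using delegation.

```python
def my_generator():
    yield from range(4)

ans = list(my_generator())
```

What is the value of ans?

Step 1: yield from delegates to the iterable, yielding each element.
Step 2: Collected values: [0, 1, 2, 3].
Therefore ans = [0, 1, 2, 3].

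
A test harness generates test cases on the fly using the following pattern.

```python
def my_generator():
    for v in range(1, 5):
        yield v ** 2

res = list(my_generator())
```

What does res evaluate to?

Step 1: For each v in range(1, 5), yield v**2:
  v=1: yield 1**2 = 1
  v=2: yield 2**2 = 4
  v=3: yield 3**2 = 9
  v=4: yield 4**2 = 16
Therefore res = [1, 4, 9, 16].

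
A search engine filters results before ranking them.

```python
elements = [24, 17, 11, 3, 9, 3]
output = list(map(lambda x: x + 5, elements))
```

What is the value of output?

Step 1: Apply lambda x: x + 5 to each element:
  24 -> 29
  17 -> 22
  11 -> 16
  3 -> 8
  9 -> 14
  3 -> 8
Therefore output = [29, 22, 16, 8, 14, 8].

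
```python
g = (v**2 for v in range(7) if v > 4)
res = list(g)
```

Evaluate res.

Step 1: For range(7), keep v > 4, then square:
  v=0: 0 <= 4, excluded
  v=1: 1 <= 4, excluded
  v=2: 2 <= 4, excluded
  v=3: 3 <= 4, excluded
  v=4: 4 <= 4, excluded
  v=5: 5 > 4, yield 5**2 = 25
  v=6: 6 > 4, yield 6**2 = 36
Therefore res = [25, 36].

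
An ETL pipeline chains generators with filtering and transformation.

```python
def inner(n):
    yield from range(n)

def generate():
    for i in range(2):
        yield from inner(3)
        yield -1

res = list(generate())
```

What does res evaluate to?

Step 1: For each i in range(2):
  i=0: yield from inner(3) -> [0, 1, 2], then yield -1
  i=1: yield from inner(3) -> [0, 1, 2], then yield -1
Therefore res = [0, 1, 2, -1, 0, 1, 2, -1].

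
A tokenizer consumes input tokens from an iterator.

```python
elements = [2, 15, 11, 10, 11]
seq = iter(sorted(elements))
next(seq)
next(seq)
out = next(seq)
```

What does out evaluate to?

Step 1: sorted([2, 15, 11, 10, 11]) = [2, 10, 11, 11, 15].
Step 2: Create iterator and skip 2 elements.
Step 3: next() returns 11.
Therefore out = 11.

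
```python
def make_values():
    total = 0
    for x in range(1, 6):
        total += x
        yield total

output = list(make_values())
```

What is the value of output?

Step 1: Generator accumulates running sum:
  x=1: total = 1, yield 1
  x=2: total = 3, yield 3
  x=3: total = 6, yield 6
  x=4: total = 10, yield 10
  x=5: total = 15, yield 15
Therefore output = [1, 3, 6, 10, 15].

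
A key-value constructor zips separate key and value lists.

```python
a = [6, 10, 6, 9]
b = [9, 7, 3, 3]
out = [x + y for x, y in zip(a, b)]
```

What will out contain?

Step 1: Add corresponding elements:
  6 + 9 = 15
  10 + 7 = 17
  6 + 3 = 9
  9 + 3 = 12
Therefore out = [15, 17, 9, 12].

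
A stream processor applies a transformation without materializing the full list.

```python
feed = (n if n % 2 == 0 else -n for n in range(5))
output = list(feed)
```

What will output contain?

Step 1: For each n in range(5), yield n if even, else -n:
  n=0: even, yield 0
  n=1: odd, yield -1
  n=2: even, yield 2
  n=3: odd, yield -3
  n=4: even, yield 4
Therefore output = [0, -1, 2, -3, 4].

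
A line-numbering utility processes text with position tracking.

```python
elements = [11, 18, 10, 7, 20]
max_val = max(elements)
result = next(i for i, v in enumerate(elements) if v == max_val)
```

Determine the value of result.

Step 1: max([11, 18, 10, 7, 20]) = 20.
Step 2: Find first index where value == 20:
  Index 0: 11 != 20
  Index 1: 18 != 20
  Index 2: 10 != 20
  Index 3: 7 != 20
  Index 4: 20 == 20, found!
Therefore result = 4.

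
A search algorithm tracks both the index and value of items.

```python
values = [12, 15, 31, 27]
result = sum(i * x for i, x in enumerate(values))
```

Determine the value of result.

Step 1: Compute i * x for each (i, x) in enumerate([12, 15, 31, 27]):
  i=0, x=12: 0*12 = 0
  i=1, x=15: 1*15 = 15
  i=2, x=31: 2*31 = 62
  i=3, x=27: 3*27 = 81
Step 2: sum = 0 + 15 + 62 + 81 = 158.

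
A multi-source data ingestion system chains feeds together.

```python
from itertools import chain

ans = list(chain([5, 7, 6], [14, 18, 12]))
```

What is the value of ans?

Step 1: chain() concatenates iterables: [5, 7, 6] + [14, 18, 12].
Therefore ans = [5, 7, 6, 14, 18, 12].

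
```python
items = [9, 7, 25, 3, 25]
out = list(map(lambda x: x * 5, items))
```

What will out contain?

Step 1: Apply lambda x: x * 5 to each element:
  9 -> 45
  7 -> 35
  25 -> 125
  3 -> 15
  25 -> 125
Therefore out = [45, 35, 125, 15, 125].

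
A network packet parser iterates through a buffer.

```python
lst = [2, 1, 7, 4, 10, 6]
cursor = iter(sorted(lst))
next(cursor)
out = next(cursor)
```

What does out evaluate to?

Step 1: sorted([2, 1, 7, 4, 10, 6]) = [1, 2, 4, 6, 7, 10].
Step 2: Create iterator and skip 1 elements.
Step 3: next() returns 2.
Therefore out = 2.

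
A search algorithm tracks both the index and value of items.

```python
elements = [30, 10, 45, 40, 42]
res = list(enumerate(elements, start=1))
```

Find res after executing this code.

Step 1: enumerate with start=1:
  (1, 30)
  (2, 10)
  (3, 45)
  (4, 40)
  (5, 42)
Therefore res = [(1, 30), (2, 10), (3, 45), (4, 40), (5, 42)].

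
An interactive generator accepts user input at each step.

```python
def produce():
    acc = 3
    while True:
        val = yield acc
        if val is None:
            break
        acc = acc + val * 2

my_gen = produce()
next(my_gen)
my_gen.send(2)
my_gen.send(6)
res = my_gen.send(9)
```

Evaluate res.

Step 1: next() -> yield acc=3.
Step 2: send(2) -> val=2, acc = 3 + 2*2 = 7, yield 7.
Step 3: send(6) -> val=6, acc = 7 + 6*2 = 19, yield 19.
Step 4: send(9) -> val=9, acc = 19 + 9*2 = 37, yield 37.
Therefore res = 37.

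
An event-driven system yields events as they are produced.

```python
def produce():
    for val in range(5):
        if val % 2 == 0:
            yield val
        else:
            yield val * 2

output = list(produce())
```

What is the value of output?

Step 1: For each val in range(5), yield val if even, else val*2:
  val=0 (even): yield 0
  val=1 (odd): yield 1*2 = 2
  val=2 (even): yield 2
  val=3 (odd): yield 3*2 = 6
  val=4 (even): yield 4
Therefore output = [0, 2, 2, 6, 4].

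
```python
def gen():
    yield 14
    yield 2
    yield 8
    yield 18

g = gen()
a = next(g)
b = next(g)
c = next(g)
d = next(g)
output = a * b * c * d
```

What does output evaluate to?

Step 1: Create generator and consume all values:
  a = next(g) = 14
  b = next(g) = 2
  c = next(g) = 8
  d = next(g) = 18
Step 2: output = 14 * 2 * 8 * 18 = 4032.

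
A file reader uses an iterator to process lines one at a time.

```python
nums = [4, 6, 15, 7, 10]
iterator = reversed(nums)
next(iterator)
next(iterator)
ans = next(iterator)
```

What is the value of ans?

Step 1: reversed([4, 6, 15, 7, 10]) gives iterator: [10, 7, 15, 6, 4].
Step 2: First next() = 10, second next() = 7.
Step 3: Third next() = 15.
Therefore ans = 15.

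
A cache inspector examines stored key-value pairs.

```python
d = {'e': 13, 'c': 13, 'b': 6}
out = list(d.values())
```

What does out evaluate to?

Step 1: d.values() returns the dictionary values in insertion order.
Therefore out = [13, 13, 6].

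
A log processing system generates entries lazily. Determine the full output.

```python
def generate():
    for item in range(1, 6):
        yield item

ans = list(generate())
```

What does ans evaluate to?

Step 1: The generator yields each value from range(1, 6).
Step 2: list() consumes all yields: [1, 2, 3, 4, 5].
Therefore ans = [1, 2, 3, 4, 5].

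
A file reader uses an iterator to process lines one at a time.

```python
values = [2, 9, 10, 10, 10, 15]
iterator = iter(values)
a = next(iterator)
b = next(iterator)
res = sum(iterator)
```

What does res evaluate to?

Step 1: Create iterator over [2, 9, 10, 10, 10, 15].
Step 2: a = next() = 2, b = next() = 9.
Step 3: sum() of remaining [10, 10, 10, 15] = 45.
Therefore res = 45.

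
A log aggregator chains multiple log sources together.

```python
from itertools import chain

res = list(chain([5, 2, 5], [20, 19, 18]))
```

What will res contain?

Step 1: chain() concatenates iterables: [5, 2, 5] + [20, 19, 18].
Therefore res = [5, 2, 5, 20, 19, 18].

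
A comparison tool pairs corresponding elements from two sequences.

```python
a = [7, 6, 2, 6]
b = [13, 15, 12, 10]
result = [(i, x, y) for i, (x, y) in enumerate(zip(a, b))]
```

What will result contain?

Step 1: enumerate(zip(a, b)) gives index with paired elements:
  i=0: (7, 13)
  i=1: (6, 15)
  i=2: (2, 12)
  i=3: (6, 10)
Therefore result = [(0, 7, 13), (1, 6, 15), (2, 2, 12), (3, 6, 10)].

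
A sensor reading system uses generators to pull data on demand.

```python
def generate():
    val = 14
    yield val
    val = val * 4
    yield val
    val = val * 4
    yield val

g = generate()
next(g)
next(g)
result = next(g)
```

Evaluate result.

Step 1: Trace through generator execution:
  Yield 1: val starts at 14, yield 14
  Yield 2: val = 14 * 4 = 56, yield 56
  Yield 3: val = 56 * 4 = 224, yield 224
Step 2: First next() gets 14, second next() gets the second value, third next() yields 224.
Therefore result = 224.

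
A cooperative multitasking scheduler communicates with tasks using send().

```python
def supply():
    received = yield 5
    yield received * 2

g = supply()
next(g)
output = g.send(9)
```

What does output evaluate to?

Step 1: next(g) advances to first yield, producing 5.
Step 2: send(9) resumes, received = 9.
Step 3: yield received * 2 = 9 * 2 = 18.
Therefore output = 18.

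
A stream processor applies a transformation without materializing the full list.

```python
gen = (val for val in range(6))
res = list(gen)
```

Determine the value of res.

Step 1: Generator expression iterates range(6): [0, 1, 2, 3, 4, 5].
Step 2: list() collects all values.
Therefore res = [0, 1, 2, 3, 4, 5].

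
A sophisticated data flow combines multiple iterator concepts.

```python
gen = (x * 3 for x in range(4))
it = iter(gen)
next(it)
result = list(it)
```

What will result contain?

Step 1: Generator produces [0, 3, 6, 9].
Step 2: next(it) consumes first element (0).
Step 3: list(it) collects remaining: [3, 6, 9].
Therefore result = [3, 6, 9].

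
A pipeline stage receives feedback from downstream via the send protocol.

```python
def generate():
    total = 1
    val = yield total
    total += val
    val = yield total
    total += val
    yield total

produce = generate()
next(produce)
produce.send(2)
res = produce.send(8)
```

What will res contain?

Step 1: next() -> yield total=1.
Step 2: send(2) -> val=2, total = 1+2 = 3, yield 3.
Step 3: send(8) -> val=8, total = 3+8 = 11, yield 11.
Therefore res = 11.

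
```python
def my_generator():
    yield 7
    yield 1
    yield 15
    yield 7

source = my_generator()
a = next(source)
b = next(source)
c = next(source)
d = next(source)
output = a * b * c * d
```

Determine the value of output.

Step 1: Create generator and consume all values:
  a = next(source) = 7
  b = next(source) = 1
  c = next(source) = 15
  d = next(source) = 7
Step 2: output = 7 * 1 * 15 * 7 = 735.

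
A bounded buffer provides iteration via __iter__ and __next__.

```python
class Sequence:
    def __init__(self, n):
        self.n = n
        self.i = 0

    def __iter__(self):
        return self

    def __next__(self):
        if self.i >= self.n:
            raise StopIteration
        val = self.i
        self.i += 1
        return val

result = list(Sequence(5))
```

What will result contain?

Step 1: Sequence(5) creates an iterator counting 0 to 4.
Step 2: list() consumes all values: [0, 1, 2, 3, 4].
Therefore result = [0, 1, 2, 3, 4].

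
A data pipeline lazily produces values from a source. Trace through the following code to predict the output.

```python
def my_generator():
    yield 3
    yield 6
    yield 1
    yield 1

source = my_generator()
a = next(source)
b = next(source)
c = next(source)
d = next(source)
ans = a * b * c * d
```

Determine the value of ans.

Step 1: Create generator and consume all values:
  a = next(source) = 3
  b = next(source) = 6
  c = next(source) = 1
  d = next(source) = 1
Step 2: ans = 3 * 6 * 1 * 1 = 18.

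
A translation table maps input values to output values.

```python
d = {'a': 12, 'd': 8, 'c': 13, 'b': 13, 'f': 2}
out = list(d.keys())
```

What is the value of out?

Step 1: d.keys() returns the dictionary keys in insertion order.
Therefore out = ['a', 'd', 'c', 'b', 'f'].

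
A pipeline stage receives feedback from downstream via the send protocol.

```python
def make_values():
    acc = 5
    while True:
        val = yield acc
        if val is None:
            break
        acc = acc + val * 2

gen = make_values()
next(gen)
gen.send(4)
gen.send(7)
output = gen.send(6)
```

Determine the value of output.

Step 1: next() -> yield acc=5.
Step 2: send(4) -> val=4, acc = 5 + 4*2 = 13, yield 13.
Step 3: send(7) -> val=7, acc = 13 + 7*2 = 27, yield 27.
Step 4: send(6) -> val=6, acc = 27 + 6*2 = 39, yield 39.
Therefore output = 39.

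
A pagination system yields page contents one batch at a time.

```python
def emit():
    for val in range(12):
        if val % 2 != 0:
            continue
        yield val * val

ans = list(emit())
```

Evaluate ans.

Step 1: Only yield val**2 when val is divisible by 2:
  val=0: 0 % 2 == 0, yield 0**2 = 0
  val=2: 2 % 2 == 0, yield 2**2 = 4
  val=4: 4 % 2 == 0, yield 4**2 = 16
  val=6: 6 % 2 == 0, yield 6**2 = 36
  val=8: 8 % 2 == 0, yield 8**2 = 64
  val=10: 10 % 2 == 0, yield 10**2 = 100
Therefore ans = [0, 4, 16, 36, 64, 100].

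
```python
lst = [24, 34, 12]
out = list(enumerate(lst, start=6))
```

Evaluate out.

Step 1: enumerate with start=6:
  (6, 24)
  (7, 34)
  (8, 12)
Therefore out = [(6, 24), (7, 34), (8, 12)].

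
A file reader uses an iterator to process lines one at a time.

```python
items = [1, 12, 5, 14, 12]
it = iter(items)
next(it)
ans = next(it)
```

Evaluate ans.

Step 1: Create iterator over [1, 12, 5, 14, 12].
Step 2: next() consumes 1.
Step 3: next() returns 12.
Therefore ans = 12.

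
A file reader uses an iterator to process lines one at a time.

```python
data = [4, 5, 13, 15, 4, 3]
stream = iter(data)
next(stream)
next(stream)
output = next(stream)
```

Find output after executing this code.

Step 1: Create iterator over [4, 5, 13, 15, 4, 3].
Step 2: next() consumes 4.
Step 3: next() consumes 5.
Step 4: next() returns 13.
Therefore output = 13.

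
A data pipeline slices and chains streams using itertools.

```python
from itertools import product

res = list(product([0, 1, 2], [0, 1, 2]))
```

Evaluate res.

Step 1: product([0, 1, 2], [0, 1, 2]) gives all pairs:
  (0, 0)
  (0, 1)
  (0, 2)
  (1, 0)
  (1, 1)
  (1, 2)
  (2, 0)
  (2, 1)
  (2, 2)
Therefore res = [(0, 0), (0, 1), (0, 2), (1, 0), (1, 1), (1, 2), (2, 0), (2, 1), (2, 2)].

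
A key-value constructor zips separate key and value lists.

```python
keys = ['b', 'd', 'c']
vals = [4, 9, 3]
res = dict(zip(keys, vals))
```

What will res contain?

Step 1: zip pairs keys with values:
  'b' -> 4
  'd' -> 9
  'c' -> 3
Therefore res = {'b': 4, 'd': 9, 'c': 3}.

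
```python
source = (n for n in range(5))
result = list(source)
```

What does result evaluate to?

Step 1: Generator expression iterates range(5): [0, 1, 2, 3, 4].
Step 2: list() collects all values.
Therefore result = [0, 1, 2, 3, 4].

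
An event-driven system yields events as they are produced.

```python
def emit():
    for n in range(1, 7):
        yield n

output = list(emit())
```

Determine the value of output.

Step 1: The generator yields each value from range(1, 7).
Step 2: list() consumes all yields: [1, 2, 3, 4, 5, 6].
Therefore output = [1, 2, 3, 4, 5, 6].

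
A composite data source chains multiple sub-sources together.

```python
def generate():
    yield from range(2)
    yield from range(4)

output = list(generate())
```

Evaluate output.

Step 1: Trace yields in order:
  yield 0
  yield 1
  yield 0
  yield 1
  yield 2
  yield 3
Therefore output = [0, 1, 0, 1, 2, 3].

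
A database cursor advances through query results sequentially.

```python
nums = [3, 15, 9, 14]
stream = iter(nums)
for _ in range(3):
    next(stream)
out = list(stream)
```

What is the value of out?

Step 1: Create iterator over [3, 15, 9, 14].
Step 2: Advance 3 positions (consuming [3, 15, 9]).
Step 3: list() collects remaining elements: [14].
Therefore out = [14].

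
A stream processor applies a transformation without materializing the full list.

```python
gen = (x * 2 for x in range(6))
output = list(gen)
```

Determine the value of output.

Step 1: For each x in range(6), compute x*2:
  x=0: 0*2 = 0
  x=1: 1*2 = 2
  x=2: 2*2 = 4
  x=3: 3*2 = 6
  x=4: 4*2 = 8
  x=5: 5*2 = 10
Therefore output = [0, 2, 4, 6, 8, 10].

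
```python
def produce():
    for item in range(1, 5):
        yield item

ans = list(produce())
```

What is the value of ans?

Step 1: The generator yields each value from range(1, 5).
Step 2: list() consumes all yields: [1, 2, 3, 4].
Therefore ans = [1, 2, 3, 4].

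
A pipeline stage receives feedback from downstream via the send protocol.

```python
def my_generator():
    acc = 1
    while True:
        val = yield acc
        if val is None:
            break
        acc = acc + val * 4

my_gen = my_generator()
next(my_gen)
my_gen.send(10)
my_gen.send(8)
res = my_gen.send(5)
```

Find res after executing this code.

Step 1: next() -> yield acc=1.
Step 2: send(10) -> val=10, acc = 1 + 10*4 = 41, yield 41.
Step 3: send(8) -> val=8, acc = 41 + 8*4 = 73, yield 73.
Step 4: send(5) -> val=5, acc = 73 + 5*4 = 93, yield 93.
Therefore res = 93.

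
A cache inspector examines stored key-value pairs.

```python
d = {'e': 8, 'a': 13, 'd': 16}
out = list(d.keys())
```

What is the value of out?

Step 1: d.keys() returns the dictionary keys in insertion order.
Therefore out = ['e', 'a', 'd'].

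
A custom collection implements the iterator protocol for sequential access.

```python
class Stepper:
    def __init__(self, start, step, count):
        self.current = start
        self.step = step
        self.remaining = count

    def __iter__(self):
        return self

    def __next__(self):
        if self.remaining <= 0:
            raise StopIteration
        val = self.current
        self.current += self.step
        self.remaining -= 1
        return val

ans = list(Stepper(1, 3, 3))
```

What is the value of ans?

Step 1: Stepper starts at 1, increments by 3, for 3 steps:
  Yield 1, then current += 3
  Yield 4, then current += 3
  Yield 7, then current += 3
Therefore ans = [1, 4, 7].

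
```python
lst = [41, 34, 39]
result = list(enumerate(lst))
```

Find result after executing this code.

Step 1: enumerate pairs each element with its index:
  (0, 41)
  (1, 34)
  (2, 39)
Therefore result = [(0, 41), (1, 34), (2, 39)].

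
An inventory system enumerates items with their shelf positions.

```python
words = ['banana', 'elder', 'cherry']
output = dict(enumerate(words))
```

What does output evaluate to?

Step 1: enumerate pairs indices with words:
  0 -> 'banana'
  1 -> 'elder'
  2 -> 'cherry'
Therefore output = {0: 'banana', 1: 'elder', 2: 'cherry'}.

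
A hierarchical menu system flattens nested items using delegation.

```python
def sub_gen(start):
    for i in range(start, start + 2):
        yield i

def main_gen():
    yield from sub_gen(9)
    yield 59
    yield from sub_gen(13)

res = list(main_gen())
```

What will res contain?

Step 1: main_gen() delegates to sub_gen(9):
  yield 9
  yield 10
Step 2: yield 59
Step 3: Delegates to sub_gen(13):
  yield 13
  yield 14
Therefore res = [9, 10, 59, 13, 14].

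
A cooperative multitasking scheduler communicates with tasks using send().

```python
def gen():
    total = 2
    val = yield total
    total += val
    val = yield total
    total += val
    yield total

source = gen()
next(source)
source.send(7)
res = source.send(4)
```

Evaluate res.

Step 1: next() -> yield total=2.
Step 2: send(7) -> val=7, total = 2+7 = 9, yield 9.
Step 3: send(4) -> val=4, total = 9+4 = 13, yield 13.
Therefore res = 13.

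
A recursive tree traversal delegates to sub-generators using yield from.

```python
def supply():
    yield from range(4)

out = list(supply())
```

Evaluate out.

Step 1: yield from delegates to the iterable, yielding each element.
Step 2: Collected values: [0, 1, 2, 3].
Therefore out = [0, 1, 2, 3].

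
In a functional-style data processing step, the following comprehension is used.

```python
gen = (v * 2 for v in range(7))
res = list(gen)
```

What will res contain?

Step 1: For each v in range(7), compute v*2:
  v=0: 0*2 = 0
  v=1: 1*2 = 2
  v=2: 2*2 = 4
  v=3: 3*2 = 6
  v=4: 4*2 = 8
  v=5: 5*2 = 10
  v=6: 6*2 = 12
Therefore res = [0, 2, 4, 6, 8, 10, 12].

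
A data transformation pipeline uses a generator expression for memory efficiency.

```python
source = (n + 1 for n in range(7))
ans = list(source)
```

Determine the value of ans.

Step 1: For each n in range(7), compute n+1:
  n=0: 0+1 = 1
  n=1: 1+1 = 2
  n=2: 2+1 = 3
  n=3: 3+1 = 4
  n=4: 4+1 = 5
  n=5: 5+1 = 6
  n=6: 6+1 = 7
Therefore ans = [1, 2, 3, 4, 5, 6, 7].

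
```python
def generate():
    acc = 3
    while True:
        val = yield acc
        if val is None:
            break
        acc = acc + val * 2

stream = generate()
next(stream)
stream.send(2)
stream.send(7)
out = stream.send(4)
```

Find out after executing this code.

Step 1: next() -> yield acc=3.
Step 2: send(2) -> val=2, acc = 3 + 2*2 = 7, yield 7.
Step 3: send(7) -> val=7, acc = 7 + 7*2 = 21, yield 21.
Step 4: send(4) -> val=4, acc = 21 + 4*2 = 29, yield 29.
Therefore out = 29.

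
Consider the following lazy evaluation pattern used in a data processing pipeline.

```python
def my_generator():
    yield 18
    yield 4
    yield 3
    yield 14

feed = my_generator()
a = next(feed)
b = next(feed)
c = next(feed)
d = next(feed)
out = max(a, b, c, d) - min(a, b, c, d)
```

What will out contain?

Step 1: Create generator and consume all values:
  a = next(feed) = 18
  b = next(feed) = 4
  c = next(feed) = 3
  d = next(feed) = 14
Step 2: max = 18, min = 3, out = 18 - 3 = 15.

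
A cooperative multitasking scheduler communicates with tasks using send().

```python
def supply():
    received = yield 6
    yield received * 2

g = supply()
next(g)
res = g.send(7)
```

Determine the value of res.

Step 1: next(g) advances to first yield, producing 6.
Step 2: send(7) resumes, received = 7.
Step 3: yield received * 2 = 7 * 2 = 14.
Therefore res = 14.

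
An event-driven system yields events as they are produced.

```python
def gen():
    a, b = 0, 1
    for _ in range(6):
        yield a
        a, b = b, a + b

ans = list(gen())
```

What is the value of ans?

Step 1: Fibonacci-like sequence starting with a=0, b=1:
  Iteration 1: yield a=0, then a,b = 1,1
  Iteration 2: yield a=1, then a,b = 1,2
  Iteration 3: yield a=1, then a,b = 2,3
  Iteration 4: yield a=2, then a,b = 3,5
  Iteration 5: yield a=3, then a,b = 5,8
  Iteration 6: yield a=5, then a,b = 8,13
Therefore ans = [0, 1, 1, 2, 3, 5].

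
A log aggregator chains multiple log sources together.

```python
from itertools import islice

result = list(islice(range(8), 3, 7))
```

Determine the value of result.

Step 1: islice(range(8), 3, 7) takes elements at indices [3, 7).
Step 2: Elements: [3, 4, 5, 6].
Therefore result = [3, 4, 5, 6].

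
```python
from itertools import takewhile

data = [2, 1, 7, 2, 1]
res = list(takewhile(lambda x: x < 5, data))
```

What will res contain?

Step 1: takewhile stops at first element >= 5:
  2 < 5: take
  1 < 5: take
  7 >= 5: stop
Therefore res = [2, 1].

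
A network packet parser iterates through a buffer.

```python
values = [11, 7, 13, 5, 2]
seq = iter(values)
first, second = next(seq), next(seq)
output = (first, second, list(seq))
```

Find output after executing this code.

Step 1: Create iterator over [11, 7, 13, 5, 2].
Step 2: first = 11, second = 7.
Step 3: Remaining elements: [13, 5, 2].
Therefore output = (11, 7, [13, 5, 2]).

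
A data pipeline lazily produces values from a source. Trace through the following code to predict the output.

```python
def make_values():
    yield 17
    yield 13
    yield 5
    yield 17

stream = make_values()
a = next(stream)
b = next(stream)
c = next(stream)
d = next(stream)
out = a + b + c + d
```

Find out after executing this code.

Step 1: Create generator and consume all values:
  a = next(stream) = 17
  b = next(stream) = 13
  c = next(stream) = 5
  d = next(stream) = 17
Step 2: out = 17 + 13 + 5 + 17 = 52.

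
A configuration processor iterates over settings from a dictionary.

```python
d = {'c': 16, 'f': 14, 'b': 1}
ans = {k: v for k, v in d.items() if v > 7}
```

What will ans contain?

Step 1: Filter items where value > 7:
  'c': 16 > 7: kept
  'f': 14 > 7: kept
  'b': 1 <= 7: removed
Therefore ans = {'c': 16, 'f': 14}.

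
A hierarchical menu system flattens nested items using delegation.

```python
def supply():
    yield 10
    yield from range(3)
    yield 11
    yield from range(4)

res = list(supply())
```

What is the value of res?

Step 1: Trace yields in order:
  yield 10
  yield 0
  yield 1
  yield 2
  yield 11
  yield 0
  yield 1
  yield 2
  yield 3
Therefore res = [10, 0, 1, 2, 11, 0, 1, 2, 3].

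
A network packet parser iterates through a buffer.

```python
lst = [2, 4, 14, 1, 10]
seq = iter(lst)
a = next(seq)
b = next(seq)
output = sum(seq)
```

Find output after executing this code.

Step 1: Create iterator over [2, 4, 14, 1, 10].
Step 2: a = next() = 2, b = next() = 4.
Step 3: sum() of remaining [14, 1, 10] = 25.
Therefore output = 25.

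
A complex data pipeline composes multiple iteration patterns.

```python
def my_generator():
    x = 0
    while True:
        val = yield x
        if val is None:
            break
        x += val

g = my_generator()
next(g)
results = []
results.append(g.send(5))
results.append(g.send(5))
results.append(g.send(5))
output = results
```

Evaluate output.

Step 1: next(g) -> yield 0.
Step 2: send(5) -> x = 5, yield 5.
Step 3: send(5) -> x = 10, yield 10.
Step 4: send(5) -> x = 15, yield 15.
Therefore output = [5, 10, 15].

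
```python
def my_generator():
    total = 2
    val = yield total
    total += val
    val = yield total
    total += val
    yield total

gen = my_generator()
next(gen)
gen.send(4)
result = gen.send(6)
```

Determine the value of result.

Step 1: next() -> yield total=2.
Step 2: send(4) -> val=4, total = 2+4 = 6, yield 6.
Step 3: send(6) -> val=6, total = 6+6 = 12, yield 12.
Therefore result = 12.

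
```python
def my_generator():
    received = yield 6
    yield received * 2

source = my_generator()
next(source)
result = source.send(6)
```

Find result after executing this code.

Step 1: next(source) advances to first yield, producing 6.
Step 2: send(6) resumes, received = 6.
Step 3: yield received * 2 = 6 * 2 = 12.
Therefore result = 12.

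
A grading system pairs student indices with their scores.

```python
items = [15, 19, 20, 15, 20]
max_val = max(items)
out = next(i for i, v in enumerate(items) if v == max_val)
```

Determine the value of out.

Step 1: max([15, 19, 20, 15, 20]) = 20.
Step 2: Find first index where value == 20:
  Index 0: 15 != 20
  Index 1: 19 != 20
  Index 2: 20 == 20, found!
Therefore out = 2.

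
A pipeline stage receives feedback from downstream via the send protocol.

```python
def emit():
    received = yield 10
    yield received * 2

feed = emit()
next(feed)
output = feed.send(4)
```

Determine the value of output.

Step 1: next(feed) advances to first yield, producing 10.
Step 2: send(4) resumes, received = 4.
Step 3: yield received * 2 = 4 * 2 = 8.
Therefore output = 8.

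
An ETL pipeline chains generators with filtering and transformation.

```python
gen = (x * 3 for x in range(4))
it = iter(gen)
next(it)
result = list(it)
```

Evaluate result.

Step 1: Generator produces [0, 3, 6, 9].
Step 2: next(it) consumes first element (0).
Step 3: list(it) collects remaining: [3, 6, 9].
Therefore result = [3, 6, 9].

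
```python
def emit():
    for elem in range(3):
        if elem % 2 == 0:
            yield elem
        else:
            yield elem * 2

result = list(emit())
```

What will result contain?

Step 1: For each elem in range(3), yield elem if even, else elem*2:
  elem=0 (even): yield 0
  elem=1 (odd): yield 1*2 = 2
  elem=2 (even): yield 2
Therefore result = [0, 2, 2].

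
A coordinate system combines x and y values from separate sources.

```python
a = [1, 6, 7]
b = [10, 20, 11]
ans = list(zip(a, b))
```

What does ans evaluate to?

Step 1: zip pairs elements at same index:
  Index 0: (1, 10)
  Index 1: (6, 20)
  Index 2: (7, 11)
Therefore ans = [(1, 10), (6, 20), (7, 11)].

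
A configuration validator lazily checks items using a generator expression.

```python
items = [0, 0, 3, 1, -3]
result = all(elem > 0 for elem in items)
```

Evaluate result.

Step 1: Check elem > 0 for each element in [0, 0, 3, 1, -3]:
  0 > 0: False
  0 > 0: False
  3 > 0: True
  1 > 0: True
  -3 > 0: False
Step 2: all() returns False.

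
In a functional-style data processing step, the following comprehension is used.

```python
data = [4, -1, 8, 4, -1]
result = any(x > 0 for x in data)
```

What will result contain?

Step 1: Check x > 0 for each element in [4, -1, 8, 4, -1]:
  4 > 0: True
  -1 > 0: False
  8 > 0: True
  4 > 0: True
  -1 > 0: False
Step 2: any() returns True.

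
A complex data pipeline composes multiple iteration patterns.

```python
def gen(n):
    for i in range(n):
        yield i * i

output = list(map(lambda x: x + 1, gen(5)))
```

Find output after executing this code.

Step 1: gen(5) yields squares: [0, 1, 4, 9, 16].
Step 2: map adds 1 to each: [1, 2, 5, 10, 17].
Therefore output = [1, 2, 5, 10, 17].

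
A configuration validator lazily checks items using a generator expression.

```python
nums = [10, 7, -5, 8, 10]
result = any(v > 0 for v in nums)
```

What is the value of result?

Step 1: Check v > 0 for each element in [10, 7, -5, 8, 10]:
  10 > 0: True
  7 > 0: True
  -5 > 0: False
  8 > 0: True
  10 > 0: True
Step 2: any() returns True.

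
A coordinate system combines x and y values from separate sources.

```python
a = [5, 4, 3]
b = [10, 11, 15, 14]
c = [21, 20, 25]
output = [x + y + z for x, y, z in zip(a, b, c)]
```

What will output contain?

Step 1: zip three lists (truncates to shortest, len=3):
  5 + 10 + 21 = 36
  4 + 11 + 20 = 35
  3 + 15 + 25 = 43
Therefore output = [36, 35, 43].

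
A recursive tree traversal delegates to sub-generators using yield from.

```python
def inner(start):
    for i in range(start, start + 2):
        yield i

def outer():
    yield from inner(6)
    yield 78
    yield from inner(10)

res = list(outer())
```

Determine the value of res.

Step 1: outer() delegates to inner(6):
  yield 6
  yield 7
Step 2: yield 78
Step 3: Delegates to inner(10):
  yield 10
  yield 11
Therefore res = [6, 7, 78, 10, 11].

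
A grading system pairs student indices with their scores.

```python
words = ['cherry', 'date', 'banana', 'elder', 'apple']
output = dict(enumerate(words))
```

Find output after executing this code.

Step 1: enumerate pairs indices with words:
  0 -> 'cherry'
  1 -> 'date'
  2 -> 'banana'
  3 -> 'elder'
  4 -> 'apple'
Therefore output = {0: 'cherry', 1: 'date', 2: 'banana', 3: 'elder', 4: 'apple'}.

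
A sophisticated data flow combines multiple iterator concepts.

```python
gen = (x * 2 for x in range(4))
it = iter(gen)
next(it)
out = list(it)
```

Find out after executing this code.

Step 1: Generator produces [0, 2, 4, 6].
Step 2: next(it) consumes first element (0).
Step 3: list(it) collects remaining: [2, 4, 6].
Therefore out = [2, 4, 6].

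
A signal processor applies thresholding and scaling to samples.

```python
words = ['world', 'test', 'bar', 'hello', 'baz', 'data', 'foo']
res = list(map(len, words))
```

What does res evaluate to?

Step 1: Map len() to each word:
  'world' -> 5
  'test' -> 4
  'bar' -> 3
  'hello' -> 5
  'baz' -> 3
  'data' -> 4
  'foo' -> 3
Therefore res = [5, 4, 3, 5, 3, 4, 3].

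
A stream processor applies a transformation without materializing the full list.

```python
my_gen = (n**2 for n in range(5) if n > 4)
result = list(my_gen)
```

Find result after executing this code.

Step 1: For range(5), keep n > 4, then square:
  n=0: 0 <= 4, excluded
  n=1: 1 <= 4, excluded
  n=2: 2 <= 4, excluded
  n=3: 3 <= 4, excluded
  n=4: 4 <= 4, excluded
Therefore result = [].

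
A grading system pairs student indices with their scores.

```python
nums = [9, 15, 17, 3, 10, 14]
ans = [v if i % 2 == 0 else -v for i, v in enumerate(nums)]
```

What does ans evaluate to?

Step 1: For each (i, v), keep v if i is even, negate if odd:
  i=0 (even): keep 9
  i=1 (odd): negate to -15
  i=2 (even): keep 17
  i=3 (odd): negate to -3
  i=4 (even): keep 10
  i=5 (odd): negate to -14
Therefore ans = [9, -15, 17, -3, 10, -14].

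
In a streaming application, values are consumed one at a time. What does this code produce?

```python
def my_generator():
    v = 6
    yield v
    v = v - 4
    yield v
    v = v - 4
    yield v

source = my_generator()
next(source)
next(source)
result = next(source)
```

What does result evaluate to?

Step 1: Trace through generator execution:
  Yield 1: v starts at 6, yield 6
  Yield 2: v = 6 - 4 = 2, yield 2
  Yield 3: v = 2 - 4 = -2, yield -2
Step 2: First next() gets 6, second next() gets the second value, third next() yields -2.
Therefore result = -2.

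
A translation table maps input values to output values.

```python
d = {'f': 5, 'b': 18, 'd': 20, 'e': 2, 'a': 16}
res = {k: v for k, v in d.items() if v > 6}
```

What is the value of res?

Step 1: Filter items where value > 6:
  'f': 5 <= 6: removed
  'b': 18 > 6: kept
  'd': 20 > 6: kept
  'e': 2 <= 6: removed
  'a': 16 > 6: kept
Therefore res = {'b': 18, 'd': 20, 'a': 16}.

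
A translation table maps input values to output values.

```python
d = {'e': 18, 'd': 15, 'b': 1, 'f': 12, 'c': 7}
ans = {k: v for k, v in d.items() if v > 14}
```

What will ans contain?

Step 1: Filter items where value > 14:
  'e': 18 > 14: kept
  'd': 15 > 14: kept
  'b': 1 <= 14: removed
  'f': 12 <= 14: removed
  'c': 7 <= 14: removed
Therefore ans = {'e': 18, 'd': 15}.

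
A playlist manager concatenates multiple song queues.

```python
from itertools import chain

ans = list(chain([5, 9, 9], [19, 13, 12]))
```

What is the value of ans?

Step 1: chain() concatenates iterables: [5, 9, 9] + [19, 13, 12].
Therefore ans = [5, 9, 9, 19, 13, 12].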